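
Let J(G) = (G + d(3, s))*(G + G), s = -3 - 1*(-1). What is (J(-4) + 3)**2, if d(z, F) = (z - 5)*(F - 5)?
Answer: 5929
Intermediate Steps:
s = -2 (s = -3 + 1 = -2)
d(z, F) = (-5 + F)*(-5 + z) (d(z, F) = (-5 + z)*(-5 + F) = (-5 + F)*(-5 + z))
J(G) = 2*G*(14 + G) (J(G) = (G + (25 - 5*(-2) - 5*3 - 2*3))*(G + G) = (G + (25 + 10 - 15 - 6))*(2*G) = (G + 14)*(2*G) = (14 + G)*(2*G) = 2*G*(14 + G))
(J(-4) + 3)**2 = (2*(-4)*(14 - 4) + 3)**2 = (2*(-4)*10 + 3)**2 = (-80 + 3)**2 = (-77)**2 = 5929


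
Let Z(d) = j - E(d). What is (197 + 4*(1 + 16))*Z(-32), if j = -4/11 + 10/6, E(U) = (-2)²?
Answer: -23585/33 ≈ -714.70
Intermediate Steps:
E(U) = 4
j = 43/33 (j = -4*1/11 + 10*(⅙) = -4/11 + 5/3 = 43/33 ≈ 1.3030)
Z(d) = -89/33 (Z(d) = 43/33 - 1*4 = 43/33 - 4 = -89/33)
(197 + 4*(1 + 16))*Z(-32) = (197 + 4*(1 + 16))*(-89/33) = (197 + 4*17)*(-89/33) = (197 + 68)*(-89/33) = 265*(-89/33) = -23585/33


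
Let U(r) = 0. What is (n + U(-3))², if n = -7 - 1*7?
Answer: 196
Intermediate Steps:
n = -14 (n = -7 - 7 = -14)
(n + U(-3))² = (-14 + 0)² = (-14)² = 196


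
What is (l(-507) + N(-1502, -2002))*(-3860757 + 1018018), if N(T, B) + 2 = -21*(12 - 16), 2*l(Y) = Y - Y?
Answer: -233104598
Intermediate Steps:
l(Y) = 0 (l(Y) = (Y - Y)/2 = (1/2)*0 = 0)
N(T, B) = 82 (N(T, B) = -2 - 21*(12 - 16) = -2 - 21*(-4) = -2 + 84 = 82)
(l(-507) + N(-1502, -2002))*(-3860757 + 1018018) = (0 + 82)*(-3860757 + 1018018) = 82*(-2842739) = -233104598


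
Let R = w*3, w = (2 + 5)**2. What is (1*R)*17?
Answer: 2499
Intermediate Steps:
w = 49 (w = 7**2 = 49)
R = 147 (R = 49*3 = 147)
(1*R)*17 = (1*147)*17 = 147*17 = 2499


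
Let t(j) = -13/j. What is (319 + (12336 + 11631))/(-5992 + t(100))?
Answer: -2428600/599213 ≈ -4.0530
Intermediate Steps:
(319 + (12336 + 11631))/(-5992 + t(100)) = (319 + (12336 + 11631))/(-5992 - 13/100) = (319 + 23967)/(-5992 - 13*1/100) = 24286/(-5992 - 13/100) = 24286/(-599213/100) = 24286*(-100/599213) = -2428600/599213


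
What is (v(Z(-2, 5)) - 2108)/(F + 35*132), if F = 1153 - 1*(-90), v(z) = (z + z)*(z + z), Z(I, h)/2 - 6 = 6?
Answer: 196/5863 ≈ 0.033430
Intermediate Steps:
Z(I, h) = 24 (Z(I, h) = 12 + 2*6 = 12 + 12 = 24)
v(z) = 4*z² (v(z) = (2*z)*(2*z) = 4*z²)
F = 1243 (F = 1153 + 90 = 1243)
(v(Z(-2, 5)) - 2108)/(F + 35*132) = (4*24² - 2108)/(1243 + 35*132) = (4*576 - 2108)/(1243 + 4620) = (2304 - 2108)/5863 = 196*(1/5863) = 196/5863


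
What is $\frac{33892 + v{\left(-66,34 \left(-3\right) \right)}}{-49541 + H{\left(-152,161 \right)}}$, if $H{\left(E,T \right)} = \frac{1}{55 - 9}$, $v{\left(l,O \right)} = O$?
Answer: $- \frac{310868}{455777} \approx -0.68206$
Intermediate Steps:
$H{\left(E,T \right)} = \frac{1}{46}$
$\frac{33892 + v{\left(-66,34 \left(-3\right) \right)}}{-49541 + H{\left(-152,161 \right)}} = \frac{33892 + 34 \left(-3\right)}{-49541 + \frac{1}{46}} = \frac{33892 - 102}{- \frac{2278885}{46}} = 33790 \left(- \frac{46}{2278885}\right) = - \frac{310868}{455777}$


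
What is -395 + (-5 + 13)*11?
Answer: -307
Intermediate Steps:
-395 + (-5 + 13)*11 = -395 + 8*11 = -395 + 88 = -307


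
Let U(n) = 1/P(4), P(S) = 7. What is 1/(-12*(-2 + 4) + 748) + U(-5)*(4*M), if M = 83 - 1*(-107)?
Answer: 550247/5068 ≈ 108.57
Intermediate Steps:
M = 190 (M = 83 + 107 = 190)
U(n) = 1/7
1/(-12*(-2 + 4) + 748) + U(-5)*(4*M) = 1/(-12*(-2 + 4) + 748) + (4*190)/7 = 1/(-12*2 + 748) + (1/7)*760 = 1/(-24 + 748) + 760/7 = 1/724 + 760/7 = 550247/5068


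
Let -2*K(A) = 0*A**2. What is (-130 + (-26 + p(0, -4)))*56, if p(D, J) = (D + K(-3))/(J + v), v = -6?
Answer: -8736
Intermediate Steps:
K(A) = 0 (K(A) = -0*A**2 = -1/2*0 = 0)
p(D, J) = D/(-6 + J) (p(D, J) = (D + 0)/(J - 6) = D/(-6 + J))
(-130 + (-26 + p(0, -4)))*56 = (-130 + (-26 + 0/(-6 - 4)))*56 = (-130 + (-26 + 0/(-10)))*56 = (-130 + (-26 + 0*(-1/10)))*56 = (-130 + (-26 + 0))*56 = (-130 - 26)*56 = -156*56 = -8736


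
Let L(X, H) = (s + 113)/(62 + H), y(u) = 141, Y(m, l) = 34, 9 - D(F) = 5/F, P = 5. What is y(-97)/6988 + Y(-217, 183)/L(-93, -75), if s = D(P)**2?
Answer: -3063739/1236876 ≈ -2.4770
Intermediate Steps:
D(F) = 9 - 5/F
s = 64 (s = (9 - 5/5)**2 = (9 - 5*1/5)**2 = (9 - 1)**2 = 8**2 = 64)
L(X, H) = 177/(62 + H) (L(X, H) = (64 + 113)/(62 + H) = 177/(62 + H))
y(-97)/6988 + Y(-217, 183)/L(-93, -75) = 141/6988 + 34/((177/(62 - 75))) = 141*(1/6988) + 34/((177/(-13))) = 141/6988 + 34/((177*(-1/13))) = 141/6988 + 34/(-177/13) = 141/6988 + 34*(-13/177) = 141/6988 - 442/177 = -3063739/1236876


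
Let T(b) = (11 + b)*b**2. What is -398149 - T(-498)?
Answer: 120379799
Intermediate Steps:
T(b) = b**2*(11 + b)
-398149 - T(-498) = -398149 - (-498)**2*(11 - 498) = -398149 - 248004*(-487) = -398149 - 1*(-120777948) = -398149 + 120777948 = 120379799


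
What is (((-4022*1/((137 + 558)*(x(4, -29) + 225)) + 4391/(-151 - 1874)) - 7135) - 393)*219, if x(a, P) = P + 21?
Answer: -33575976184739/20360025 ≈ -1.6491e+6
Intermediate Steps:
x(a, P) = 21 + P
(((-4022*1/((137 + 558)*(x(4, -29) + 225)) + 4391/(-151 - 1874)) - 7135) - 393)*219 = (((-4022*1/((137 + 558)*((21 - 29) + 225)) + 4391/(-151 - 1874)) - 7135) - 393)*219 = (((-4022*1/(695*(-8 + 225)) + 4391/(-2025)) - 7135) - 393)*219 = (((-4022/(217*695) + 4391*(-1/2025)) - 7135) - 393)*219 = (((-4022/150815 - 4391/2025) - 7135) - 393)*219 = ((-134074643/61080075 - 7135) - 393)*219 = (-435940409768/61080075 - 393)*219 = -459944879243/61080075*219 = -33575976184739/20360025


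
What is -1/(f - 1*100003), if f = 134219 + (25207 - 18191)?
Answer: -1/41232 ≈ -2.4253e-5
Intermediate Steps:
f = 141235 (f = 134219 + 7016 = 141235)
-1/(f - 1*100003) = -1/(141235 - 1*100003) = -1/(141235 - 100003) = -1/41232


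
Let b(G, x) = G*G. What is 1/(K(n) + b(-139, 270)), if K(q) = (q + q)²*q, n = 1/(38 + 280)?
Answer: 8039358/155328435919 ≈ 5.1757e-5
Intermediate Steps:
b(G, x) = G²
n = 1/318 ≈ 0.0031447
K(q) = 4*q³ (K(q) = (2*q)²*q = (4*q²)*q = 4*q³)
1/(K(n) + b(-139, 270)) = 1/(4*(1/318)³ + (-139)²) = 1/(4*(1/32157432) + 19321) = 1/(1/8039358 + 19321) = 1/(155328435919/8039358) = 8039358/155328435919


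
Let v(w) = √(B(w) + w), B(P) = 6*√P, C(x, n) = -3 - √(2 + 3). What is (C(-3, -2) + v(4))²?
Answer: (-1 + √5)² ≈ 1.5279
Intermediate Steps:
C(x, n) = -3 - √5
v(w) = √(w + 6*√w) (v(w) = √(6*√w + w) = √(w + 6*√w))
(C(-3, -2) + v(4))² = ((-3 - √5) + √(4 + 6*√4))² = ((-3 - √5) + √(4 + 6*2))² = ((-3 - √5) + √(4 + 12))² = ((-3 - √5) + √16)² = ((-3 - √5) + 4)² = (1 - √5)²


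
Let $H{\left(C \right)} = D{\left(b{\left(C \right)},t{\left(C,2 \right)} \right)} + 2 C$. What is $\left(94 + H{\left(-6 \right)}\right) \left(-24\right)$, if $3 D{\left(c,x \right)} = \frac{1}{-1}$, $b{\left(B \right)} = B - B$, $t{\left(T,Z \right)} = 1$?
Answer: $-1960$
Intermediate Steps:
$b{\left(B \right)} = 0$
$D{\left(c,x \right)} = - \frac{1}{3}$ ($D{\left(c,x \right)} = \frac{1}{3 \left(-1\right)} = \frac{1}{3} \left(-1\right) = - \frac{1}{3}$)
$H{\left(C \right)} = - \frac{1}{3} + 2 C$
$\left(94 + H{\left(-6 \right)}\right) \left(-24\right) = \left(94 + \left(- \frac{1}{3} + 2 \left(-6\right)\right)\right) \left(-24\right) = \left(94 - \frac{37}{3}\right) \left(-24\right) = \frac{245}{3} \left(-24\right) = -1960$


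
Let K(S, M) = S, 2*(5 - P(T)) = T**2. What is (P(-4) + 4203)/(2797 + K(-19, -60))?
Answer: 700/463 ≈ 1.5119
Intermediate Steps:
P(T) = 5 - T**2/2
(P(-4) + 4203)/(2797 + K(-19, -60)) = ((5 - 1/2*(-4)**2) + 4203)/(2797 - 19) = ((5 - 1/2*16) + 4203)/2778 = ((5 - 8) + 4203)*(1/2778) = (-3 + 4203)*(1/2778) = 4200*(1/2778) = 700/463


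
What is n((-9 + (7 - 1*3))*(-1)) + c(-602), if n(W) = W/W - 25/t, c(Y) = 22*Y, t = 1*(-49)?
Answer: -648882/49 ≈ -13242.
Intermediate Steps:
t = -49
n(W) = 74/49 (n(W) = W/W - 25/(-49) = 1 - 25*(-1/49) = 1 + 25/49 = 74/49)
n((-9 + (7 - 1*3))*(-1)) + c(-602) = 74/49 + 22*(-602) = 74/49 - 13244 = -648882/49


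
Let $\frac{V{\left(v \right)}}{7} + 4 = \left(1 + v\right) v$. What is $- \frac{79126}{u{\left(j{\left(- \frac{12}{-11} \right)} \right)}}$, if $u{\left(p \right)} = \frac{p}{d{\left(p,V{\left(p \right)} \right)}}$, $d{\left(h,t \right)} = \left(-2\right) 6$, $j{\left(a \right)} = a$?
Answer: $870386$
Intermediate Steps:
$V{\left(v \right)} = -28 + 7 v \left(1 + v\right)$ ($V{\left(v \right)} = -28 + 7 \left(1 + v\right) v = -28 + 7 v \left(1 + v\right)$)
$d{\left(h,t \right)} = -12$
$u{\left(p \right)} = - \frac{p}{12}$ ($u{\left(p \right)} = \frac{p}{-12} = p \left(- \frac{1}{12}\right) = - \frac{p}{12}$)
$- \frac{79126}{u{\left(j{\left(- \frac{12}{-11} \right)} \right)}} = - \frac{79126}{\left(- \frac{1}{12}\right) \left(- \frac{12}{-11}\right)} = - \frac{79126}{\left(- \frac{1}{12}\right) \left(\left(-12\right) \left(- \frac{1}{11}\right)\right)} = - \frac{79126}{\left(- \frac{1}{12}\right) \frac{12}{11}} = - \frac{79126}{- \frac{1}{11}} = \left(-79126\right) \left(-11\right) = 870386$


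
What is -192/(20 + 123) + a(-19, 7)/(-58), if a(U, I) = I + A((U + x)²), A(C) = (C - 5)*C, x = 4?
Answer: -7090637/8294 ≈ -854.91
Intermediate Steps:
A(C) = C*(-5 + C) (A(C) = (-5 + C)*C = C*(-5 + C))
a(U, I) = I + (4 + U)²*(-5 + (4 + U)²) (a(U, I) = I + (U + 4)²*(-5 + (U + 4)²) = I + (4 + U)²*(-5 + (4 + U)²))
-192/(20 + 123) + a(-19, 7)/(-58) = -192/(20 + 123) + (7 + (4 - 19)²*(-5 + (4 - 19)²))/(-58) = -192/143 + (7 + (-15)²*(-5 + (-15)²))*(-1/58) = -192*1/143 + (7 + 225*(-5 + 225))*(-1/58) = -192/143 + (7 + 225*220)*(-1/58) = -192/143 + (7 + 49500)*(-1/58) = -192/143 + 49507*(-1/58) = -192/143 - 49507/58 = -7090637/8294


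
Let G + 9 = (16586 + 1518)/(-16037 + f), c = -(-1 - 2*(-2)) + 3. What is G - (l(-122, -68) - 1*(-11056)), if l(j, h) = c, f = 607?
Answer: -85375527/7715 ≈ -11066.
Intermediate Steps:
c = 0 (c = -(-1 + 4) + 3 = -1*3 + 3 = -3 + 3 = 0)
l(j, h) = 0
G = -78487/7715 (G = -9 + (16586 + 1518)/(-16037 + 607) = -9 + 18104/(-15430) = -9 + 18104*(-1/15430) = -9 - 9052/7715 = -78487/7715 ≈ -10.173)
G - (l(-122, -68) - 1*(-11056)) = -78487/7715 - (0 - 1*(-11056)) = -78487/7715 - (0 + 11056) = -78487/7715 - 1*11056 = -78487/7715 - 11056 = -85375527/7715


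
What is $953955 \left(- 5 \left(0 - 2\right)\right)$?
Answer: $9539550$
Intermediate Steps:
$953955 \left(- 5 \left(0 - 2\right)\right) = 953955 \left(\left(-5\right) \left(-2\right)\right) = 953955 \cdot 10 = 9539550$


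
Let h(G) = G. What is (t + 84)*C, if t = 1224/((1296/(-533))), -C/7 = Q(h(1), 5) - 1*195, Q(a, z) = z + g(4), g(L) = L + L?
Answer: -4808713/9 ≈ -5.3430e+5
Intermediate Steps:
g(L) = 2*L
Q(a, z) = 8 + z (Q(a, z) = z + 2*4 = z + 8 = 8 + z)
C = 1274 (C = -7*((8 + 5) - 1*195) = -7*(13 - 195) = -7*(-182) = 1274)
t = -9061/18 (t = 1224/((1296*(-1/533))) = 1224/(-1296/533) = 1224*(-533/1296) = -9061/18 ≈ -503.39)
(t + 84)*C = (-9061/18 + 84)*1274 = -7549/18*1274 = -4808713/9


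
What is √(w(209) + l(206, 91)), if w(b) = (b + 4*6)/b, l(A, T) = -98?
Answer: I*√4232041/209 ≈ 9.843*I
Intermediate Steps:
w(b) = (24 + b)/b (w(b) = (b + 24)/b = (24 + b)/b)
√(w(209) + l(206, 91)) = √((24 + 209)/209 - 98) = √((1/209)*233 - 98) = √(233/209 - 98) = √(-20249/209) = I*√4232041/209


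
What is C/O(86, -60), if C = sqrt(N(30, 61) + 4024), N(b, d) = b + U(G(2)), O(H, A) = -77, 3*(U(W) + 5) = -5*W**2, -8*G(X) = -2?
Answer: -sqrt(583041)/924 ≈ -0.82638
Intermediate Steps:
G(X) = 1/4 (G(X) = -1/8*(-2) = 1/4)
U(W) = -5 - 5*W**2/3 (U(W) = -5 + (-5*W**2)/3 = -5 - 5*W**2/3)
N(b, d) = -245/48 + b (N(b, d) = b + (-5 - 5*(1/4)**2/3) = b + (-5 - 5/3*1/16) = b + (-5 - 5/48) = b - 245/48 = -245/48 + b)
C = sqrt(583041)/12 (C = sqrt((-245/48 + 30) + 4024) = sqrt(1195/48 + 4024) = sqrt(194347/48) = sqrt(583041)/12 ≈ 63.631)
C/O(86, -60) = (sqrt(583041)/12)/(-77) = (sqrt(583041)/12)*(-1/77) = -sqrt(583041)/924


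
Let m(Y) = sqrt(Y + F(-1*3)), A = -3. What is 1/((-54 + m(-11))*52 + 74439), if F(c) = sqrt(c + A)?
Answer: 1/(71631 + 52*sqrt(-11 + I*sqrt(6))) ≈ 1.3957e-5 - 3.38e-8*I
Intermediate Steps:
F(c) = sqrt(-3 + c) (F(c) = sqrt(c - 3) = sqrt(-3 + c))
m(Y) = sqrt(Y + I*sqrt(6)) (m(Y) = sqrt(Y + sqrt(-3 - 1*3)) = sqrt(Y + sqrt(-3 - 3)) = sqrt(Y + sqrt(-6)) = sqrt(Y + I*sqrt(6)))
1/((-54 + m(-11))*52 + 74439) = 1/((-54 + sqrt(-11 + I*sqrt(6)))*52 + 74439) = 1/((-2808 + 52*sqrt(-11 + I*sqrt(6))) + 74439) = 1/(71631 + 52*sqrt(-11 + I*sqrt(6)))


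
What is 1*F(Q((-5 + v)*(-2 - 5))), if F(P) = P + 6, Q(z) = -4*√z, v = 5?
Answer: 6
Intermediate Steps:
F(P) = 6 + P
1*F(Q((-5 + v)*(-2 - 5))) = 1*(6 - 4*√(-5 + 5)*√(-2 - 5)) = 1*(6 - 4*√(0*(-7))) = 1*(6 - 4*√0) = 1*(6 - 4*0) = 1*(6 + 0) = 1*6 = 6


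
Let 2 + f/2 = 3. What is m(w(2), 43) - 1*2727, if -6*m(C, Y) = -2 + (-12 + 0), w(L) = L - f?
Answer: -8174/3 ≈ -2724.7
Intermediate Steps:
f = 2 (f = -4 + 2*3 = -4 + 6 = 2)
w(L) = -2 + L (w(L) = L - 1*2 = L - 2 = -2 + L)
m(C, Y) = 7/3 (m(C, Y) = -(-2 + (-12 + 0))/6 = -(-2 - 12)/6 = -1/6*(-14) = 7/3)
m(w(2), 43) - 1*2727 = 7/3 - 1*2727 = 7/3 - 2727 = -8174/3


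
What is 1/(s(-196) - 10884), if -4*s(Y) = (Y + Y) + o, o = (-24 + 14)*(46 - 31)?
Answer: -2/21497 ≈ -9.3036e-5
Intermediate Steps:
o = -150 (o = -10*15 = -150)
s(Y) = 75/2 - Y/2 (s(Y) = -((Y + Y) - 150)/4 = -(2*Y - 150)/4 = -(-150 + 2*Y)/4 = 75/2 - Y/2)
1/(s(-196) - 10884) = 1/((75/2 - ½*(-196)) - 10884) = 1/((75/2 + 98) - 10884) = 1/(271/2 - 10884) = 1/(-21497/2) = -2/21497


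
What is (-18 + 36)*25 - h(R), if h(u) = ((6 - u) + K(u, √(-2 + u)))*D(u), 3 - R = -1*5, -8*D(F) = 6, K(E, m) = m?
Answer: 897/2 + 3*√6/4 ≈ 450.34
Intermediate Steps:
D(F) = -¾ (D(F) = -⅛*6 = -¾)
R = 8 (R = 3 - (-1)*5 = 3 - 1*(-5) = 3 + 5 = 8)
h(u) = -9/2 - 3*√(-2 + u)/4 + 3*u/4 (h(u) = ((6 - u) + √(-2 + u))*(-¾) = (6 + √(-2 + u) - u)*(-¾) = -9/2 - 3*√(-2 + u)/4 + 3*u/4)
(-18 + 36)*25 - h(R) = (-18 + 36)*25 - (-9/2 - 3*√(-2 + 8)/4 + (¾)*8) = 18*25 - (-9/2 - 3*√6/4 + 6) = 450 - (3/2 - 3*√6/4) = 450 + (-3/2 + 3*√6/4) = 897/2 + 3*√6/4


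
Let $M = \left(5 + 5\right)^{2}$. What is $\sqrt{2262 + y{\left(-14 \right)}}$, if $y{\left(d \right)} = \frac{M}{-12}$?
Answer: $\frac{\sqrt{20283}}{3} \approx 47.473$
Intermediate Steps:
$M = 100$ ($M = 10^{2} = 100$)
$y{\left(d \right)} = - \frac{25}{3}$ ($y{\left(d \right)} = \frac{100}{-12} = 100 \left(- \frac{1}{12}\right) = - \frac{25}{3}$)
$\sqrt{2262 + y{\left(-14 \right)}} = \sqrt{2262 - \frac{25}{3}} = \sqrt{\frac{6761}{3}} = \frac{\sqrt{20283}}{3}$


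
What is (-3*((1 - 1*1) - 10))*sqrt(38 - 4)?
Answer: 30*sqrt(34) ≈ 174.93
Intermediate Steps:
(-3*((1 - 1*1) - 10))*sqrt(38 - 4) = (-3*((1 - 1) - 10))*sqrt(34) = (-3*(0 - 10))*sqrt(34) = (-3*(-10))*sqrt(34) = 30*sqrt(34)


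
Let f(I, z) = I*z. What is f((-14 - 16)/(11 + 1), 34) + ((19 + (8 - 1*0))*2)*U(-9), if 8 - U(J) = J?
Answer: 833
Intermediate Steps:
U(J) = 8 - J
f((-14 - 16)/(11 + 1), 34) + ((19 + (8 - 1*0))*2)*U(-9) = ((-14 - 16)/(11 + 1))*34 + ((19 + (8 - 1*0))*2)*(8 - 1*(-9)) = -30/12*34 + ((19 + (8 + 0))*2)*(8 + 9) = -30*1/12*34 + ((19 + 8)*2)*17 = -5/2*34 + (27*2)*17 = -85 + 54*17 = -85 + 918 = 833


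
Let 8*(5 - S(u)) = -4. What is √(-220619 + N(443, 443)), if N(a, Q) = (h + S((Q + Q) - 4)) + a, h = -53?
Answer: I*√880894/2 ≈ 469.28*I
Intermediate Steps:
S(u) = 11/2 (S(u) = 5 - ⅛*(-4) = 5 + ½ = 11/2)
N(a, Q) = -95/2 + a (N(a, Q) = (-53 + 11/2) + a = -95/2 + a)
√(-220619 + N(443, 443)) = √(-220619 + (-95/2 + 443)) = √(-220619 + 791/2) = √(-440447/2) = I*√880894/2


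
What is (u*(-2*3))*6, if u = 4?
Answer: -144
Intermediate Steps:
(u*(-2*3))*6 = (4*(-2*3))*6 = (4*(-6))*6 = -24*6 = -144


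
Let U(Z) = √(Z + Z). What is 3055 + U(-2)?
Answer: 3055 + 2*I ≈ 3055.0 + 2.0*I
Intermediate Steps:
U(Z) = √2*√Z (U(Z) = √(2*Z) = √2*√Z)
3055 + U(-2) = 3055 + √2*√(-2) = 3055 + √2*(I*√2) = 3055 + 2*I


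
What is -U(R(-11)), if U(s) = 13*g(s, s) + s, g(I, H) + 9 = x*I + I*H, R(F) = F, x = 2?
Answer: -1159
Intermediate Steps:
g(I, H) = -9 + 2*I + H*I (g(I, H) = -9 + (2*I + I*H) = -9 + (2*I + H*I) = -9 + 2*I + H*I)
U(s) = -117 + 13*s**2 + 27*s (U(s) = 13*(-9 + 2*s + s*s) + s = 13*(-9 + 2*s + s**2) + s = 13*(-9 + s**2 + 2*s) + s = (-117 + 13*s**2 + 26*s) + s = -117 + 13*s**2 + 27*s)
-U(R(-11)) = -(-117 + 13*(-11)**2 + 27*(-11)) = -(-117 + 13*121 - 297) = -(-117 + 1573 - 297) = -1*1159 = -1159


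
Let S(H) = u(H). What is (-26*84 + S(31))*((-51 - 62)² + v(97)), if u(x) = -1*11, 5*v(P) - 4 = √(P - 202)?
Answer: -28029711 - 439*I*√105 ≈ -2.803e+7 - 4498.4*I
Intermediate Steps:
v(P) = ⅘ + √(-202 + P)/5 (v(P) = ⅘ + √(P - 202)/5 = ⅘ + √(-202 + P)/5)
u(x) = -11
S(H) = -11
(-26*84 + S(31))*((-51 - 62)² + v(97)) = (-26*84 - 11)*((-51 - 62)² + (⅘ + √(-202 + 97)/5)) = (-2184 - 11)*((-113)² + (⅘ + √(-105)/5)) = -2195*(12769 + (⅘ + (I*√105)/5)) = -2195*(12769 + (⅘ + I*√105/5)) = -2195*(63849/5 + I*√105/5) = -28029711 - 439*I*√105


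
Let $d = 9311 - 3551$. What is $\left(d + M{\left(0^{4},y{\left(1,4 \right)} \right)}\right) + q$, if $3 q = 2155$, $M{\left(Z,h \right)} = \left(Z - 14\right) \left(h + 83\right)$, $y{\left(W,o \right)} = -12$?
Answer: $\frac{16453}{3} \approx 5484.3$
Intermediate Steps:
$M{\left(Z,h \right)} = \left(-14 + Z\right) \left(83 + h\right)$
$q = \frac{2155}{3}$ ($q = \frac{1}{3} \cdot 2155 = \frac{2155}{3} \approx 718.33$)
$d = 5760$
$\left(d + M{\left(0^{4},y{\left(1,4 \right)} \right)}\right) + q = \left(5760 + \left(-1162 - -168 + 83 \cdot 0^{4} + 0^{4} \left(-12\right)\right)\right) + \frac{2155}{3} = \left(5760 + \left(-1162 + 168 + 83 \cdot 0 + 0 \left(-12\right)\right)\right) + \frac{2155}{3} = \left(5760 + \left(-1162 + 168 + 0 + 0\right)\right) + \frac{2155}{3} = \left(5760 - 994\right) + \frac{2155}{3} = 4766 + \frac{2155}{3} = \frac{16453}{3}$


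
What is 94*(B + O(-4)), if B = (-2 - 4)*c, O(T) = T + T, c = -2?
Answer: 376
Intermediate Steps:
O(T) = 2*T
B = 12 (B = (-2 - 4)*(-2) = -6*(-2) = 12)
94*(B + O(-4)) = 94*(12 + 2*(-4)) = 94*(12 - 8) = 94*4 = 376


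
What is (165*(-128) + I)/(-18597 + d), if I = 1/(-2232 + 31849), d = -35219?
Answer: 625511039/1593868472 ≈ 0.39245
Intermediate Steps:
I = 1/29617 ≈ 3.3764e-5
(165*(-128) + I)/(-18597 + d) = (165*(-128) + 1/29617)/(-18597 - 35219) = (-21120 + 1/29617)/(-53816) = -625511039/29617*(-1/53816) = 625511039/1593868472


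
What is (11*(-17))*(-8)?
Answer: 1496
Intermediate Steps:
(11*(-17))*(-8) = -187*(-8) = 1496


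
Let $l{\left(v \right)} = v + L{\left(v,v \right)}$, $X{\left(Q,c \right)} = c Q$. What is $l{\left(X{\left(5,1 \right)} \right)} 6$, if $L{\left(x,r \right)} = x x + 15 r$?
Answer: $630$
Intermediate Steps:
$L{\left(x,r \right)} = x^{2} + 15 r$
$X{\left(Q,c \right)} = Q c$
$l{\left(v \right)} = v^{2} + 16 v$ ($l{\left(v \right)} = v + \left(v^{2} + 15 v\right) = v^{2} + 16 v$)
$l{\left(X{\left(5,1 \right)} \right)} 6 = 5 \cdot 1 \left(16 + 5 \cdot 1\right) 6 = 5 \left(16 + 5\right) 6 = 5 \cdot 21 \cdot 6 = 105 \cdot 6 = 630$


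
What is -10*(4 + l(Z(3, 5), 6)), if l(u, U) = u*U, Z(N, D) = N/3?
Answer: -100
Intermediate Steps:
Z(N, D) = N/3 (Z(N, D) = N*(1/3) = N/3)
l(u, U) = U*u
-10*(4 + l(Z(3, 5), 6)) = -10*(4 + 6*((1/3)*3)) = -10*(4 + 6*1) = -10*(4 + 6) = -10*10 = -100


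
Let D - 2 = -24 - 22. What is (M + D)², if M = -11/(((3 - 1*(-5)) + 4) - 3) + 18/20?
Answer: 15912121/8100 ≈ 1964.5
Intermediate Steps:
D = -44 (D = 2 + (-24 - 22) = 2 - 46 = -44)
M = -29/90 (M = -11/(((3 + 5) + 4) - 3) + 18*(1/20) = -11/((8 + 4) - 3) + 9/10 = -11/(12 - 3) + 9/10 = -11/9 + 9/10 = -29/90 ≈ -0.32222)
(M + D)² = (-29/90 - 44)² = (-3989/90)² = 15912121/8100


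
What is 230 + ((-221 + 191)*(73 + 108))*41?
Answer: -222400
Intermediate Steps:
230 + ((-221 + 191)*(73 + 108))*41 = 230 - 30*181*41 = 230 - 5430*41 = 230 - 222630 = -222400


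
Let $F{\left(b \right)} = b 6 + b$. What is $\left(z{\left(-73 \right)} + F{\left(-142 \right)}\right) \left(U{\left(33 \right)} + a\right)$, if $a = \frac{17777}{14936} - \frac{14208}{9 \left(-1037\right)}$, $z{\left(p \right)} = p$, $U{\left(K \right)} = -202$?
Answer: $\frac{9880494528883}{46465896} \approx 2.1264 \cdot 10^{5}$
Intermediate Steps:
$F{\left(b \right)} = 7 b$ ($F{\left(b \right)} = 6 b + b = 7 b$)
$a = \frac{126041143}{46465896}$ ($a = 17777 \cdot \frac{1}{14936} - \frac{14208}{-9333} = \frac{17777}{14936} - - \frac{4736}{3111} = \frac{17777}{14936} + \frac{4736}{3111} = \frac{126041143}{46465896} \approx 2.7126$)
$\left(z{\left(-73 \right)} + F{\left(-142 \right)}\right) \left(U{\left(33 \right)} + a\right) = \left(-73 + 7 \left(-142\right)\right) \left(-202 + \frac{126041143}{46465896}\right) = \left(-73 - 994\right) \left(- \frac{9260069849}{46465896}\right) = \left(-1067\right) \left(- \frac{9260069849}{46465896}\right) = \frac{9880494528883}{46465896}$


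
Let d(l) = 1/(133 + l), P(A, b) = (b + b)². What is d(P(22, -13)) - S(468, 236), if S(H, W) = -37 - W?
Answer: 220858/809 ≈ 273.00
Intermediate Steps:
P(A, b) = 4*b² (P(A, b) = (2*b)² = 4*b²)
d(P(22, -13)) - S(468, 236) = 1/(133 + 4*(-13)²) - (-37 - 1*236) = 1/(133 + 4*169) - (-37 - 236) = 1/(133 + 676) - 1*(-273) = 1/809 + 273 = 220858/809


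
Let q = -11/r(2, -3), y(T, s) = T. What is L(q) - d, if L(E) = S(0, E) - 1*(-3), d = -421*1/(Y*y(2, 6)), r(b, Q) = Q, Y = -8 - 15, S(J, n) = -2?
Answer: -375/46 ≈ -8.1522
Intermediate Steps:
Y = -23
q = 11/3 (q = -11/(-3) = -11*(-⅓) = 11/3 ≈ 3.6667)
d = 421/46 (d = -421/((-23*2)) = -421/(-46) = -421*(-1/46) = 421/46 ≈ 9.1522)
L(E) = 1 (L(E) = -2 - 1*(-3) = -2 + 3 = 1)
L(q) - d = 1 - 1*421/46 = 1 - 421/46 = -375/46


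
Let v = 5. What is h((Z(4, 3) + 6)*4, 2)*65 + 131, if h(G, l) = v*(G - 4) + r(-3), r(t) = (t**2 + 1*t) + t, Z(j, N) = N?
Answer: 10726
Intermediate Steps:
r(t) = t**2 + 2*t (r(t) = (t**2 + t) + t = (t + t**2) + t = t**2 + 2*t)
h(G, l) = -17 + 5*G (h(G, l) = 5*(G - 4) - 3*(2 - 3) = 5*(-4 + G) - 3*(-1) = (-20 + 5*G) + 3 = -17 + 5*G)
h((Z(4, 3) + 6)*4, 2)*65 + 131 = (-17 + 5*((3 + 6)*4))*65 + 131 = (-17 + 5*(9*4))*65 + 131 = (-17 + 5*36)*65 + 131 = (-17 + 180)*65 + 131 = 163*65 + 131 = 10595 + 131 = 10726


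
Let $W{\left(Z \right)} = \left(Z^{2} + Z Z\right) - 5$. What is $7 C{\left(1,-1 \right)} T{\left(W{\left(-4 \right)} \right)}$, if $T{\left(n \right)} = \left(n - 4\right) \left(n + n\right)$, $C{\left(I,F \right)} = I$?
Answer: $8694$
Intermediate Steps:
$W{\left(Z \right)} = -5 + 2 Z^{2}$ ($W{\left(Z \right)} = \left(Z^{2} + Z^{2}\right) - 5 = 2 Z^{2} - 5 = -5 + 2 Z^{2}$)
$T{\left(n \right)} = 2 n \left(-4 + n\right)$ ($T{\left(n \right)} = \left(-4 + n\right) 2 n = 2 n \left(-4 + n\right)$)
$7 C{\left(1,-1 \right)} T{\left(W{\left(-4 \right)} \right)} = 7 \cdot 1 \cdot 2 \left(-5 + 2 \left(-4\right)^{2}\right) \left(-4 - \left(5 - 2 \left(-4\right)^{2}\right)\right) = 7 \cdot 2 \left(-5 + 2 \cdot 16\right) \left(-4 + \left(-5 + 2 \cdot 16\right)\right) = 7 \cdot 2 \left(-5 + 32\right) \left(-4 + \left(-5 + 32\right)\right) = 7 \cdot 2 \cdot 27 \left(-4 + 27\right) = 7 \cdot 2 \cdot 27 \cdot 23 = 7 \cdot 1242 = 8694$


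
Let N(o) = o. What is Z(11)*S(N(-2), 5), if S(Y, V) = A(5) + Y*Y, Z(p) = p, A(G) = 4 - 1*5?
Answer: 33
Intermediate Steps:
A(G) = -1 (A(G) = 4 - 5 = -1)
S(Y, V) = -1 + Y² (S(Y, V) = -1 + Y*Y = -1 + Y²)
Z(11)*S(N(-2), 5) = 11*(-1 + (-2)²) = 11*(-1 + 4) = 11*3 = 33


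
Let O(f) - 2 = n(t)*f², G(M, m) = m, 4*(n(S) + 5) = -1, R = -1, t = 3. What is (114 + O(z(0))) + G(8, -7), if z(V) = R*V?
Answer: 109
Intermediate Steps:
z(V) = -V
n(S) = -21/4 (n(S) = -5 + (¼)*(-1) = -5 - ¼ = -21/4)
O(f) = 2 - 21*f²/4
(114 + O(z(0))) + G(8, -7) = (114 + (2 - 21*(-1*0)²/4)) - 7 = (114 + (2 - 21/4*0²)) - 7 = (114 + (2 - 21/4*0)) - 7 = (114 + (2 + 0)) - 7 = (114 + 2) - 7 = 116 - 7 = 109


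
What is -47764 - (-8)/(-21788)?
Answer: -260170510/5447 ≈ -47764.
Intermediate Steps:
-47764 - (-8)/(-21788) = -47764 - (-8)*(-1)/21788 = -47764 - 1*2/5447 = -47764 - 2/5447 = -260170510/5447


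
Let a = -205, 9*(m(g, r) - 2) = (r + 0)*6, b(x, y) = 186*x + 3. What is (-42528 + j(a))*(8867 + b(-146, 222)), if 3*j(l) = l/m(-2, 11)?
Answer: 10889212427/14 ≈ 7.7780e+8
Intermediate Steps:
b(x, y) = 3 + 186*x
m(g, r) = 2 + 2*r/3 (m(g, r) = 2 + ((r + 0)*6)/9 = 2 + (r*6)/9 = 2 + (6*r)/9 = 2 + 2*r/3)
j(l) = l/28 (j(l) = (l/(2 + (2/3)*11))/3 = (l/(2 + 22/3))/3 = (l/(28/3))/3 = (l*(3/28))/3 = (3*l/28)/3 = l/28)
(-42528 + j(a))*(8867 + b(-146, 222)) = (-42528 + (1/28)*(-205))*(8867 + (3 + 186*(-146))) = (-42528 - 205/28)*(8867 + (3 - 27156)) = -1190989*(8867 - 27153)/28 = -1190989/28*(-18286) = 10889212427/14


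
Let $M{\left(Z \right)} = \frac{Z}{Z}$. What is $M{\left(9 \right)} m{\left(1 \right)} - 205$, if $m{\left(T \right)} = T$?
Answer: $-204$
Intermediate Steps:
$M{\left(Z \right)} = 1$
$M{\left(9 \right)} m{\left(1 \right)} - 205 = 1 \cdot 1 - 205 = 1 - 205 = -204$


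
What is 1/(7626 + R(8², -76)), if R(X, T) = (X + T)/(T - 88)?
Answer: 41/312669 ≈ 0.00013113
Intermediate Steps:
R(X, T) = (T + X)/(-88 + T)
1/(7626 + R(8², -76)) = 1/(7626 + (-76 + 8²)/(-88 - 76)) = 1/(7626 + (-76 + 64)/(-164)) = 1/(7626 - 1/164*(-12)) = 1/(7626 + 3/41) = 1/(312669/41) = 41/312669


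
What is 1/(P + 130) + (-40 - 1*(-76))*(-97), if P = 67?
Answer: -687923/197 ≈ -3492.0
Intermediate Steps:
1/(P + 130) + (-40 - 1*(-76))*(-97) = 1/(67 + 130) + (-40 - 1*(-76))*(-97) = 1/197 + (-40 + 76)*(-97) = 1/197 + 36*(-97) = 1/197 - 3492 = -687923/197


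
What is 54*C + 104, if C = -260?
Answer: -13936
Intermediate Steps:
54*C + 104 = 54*(-260) + 104 = -14040 + 104 = -13936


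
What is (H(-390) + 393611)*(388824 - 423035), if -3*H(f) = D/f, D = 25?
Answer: -3151003436569/234 ≈ -1.3466e+10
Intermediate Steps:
H(f) = -25/(3*f)
(H(-390) + 393611)*(388824 - 423035) = (-25/3/(-390) + 393611)*(388824 - 423035) = (-25/3*(-1/390) + 393611)*(-34211) = (5/234 + 393611)*(-34211) = (92104979/234)*(-34211) = -3151003436569/234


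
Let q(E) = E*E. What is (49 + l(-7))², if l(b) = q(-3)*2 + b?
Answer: 3600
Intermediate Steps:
q(E) = E²
l(b) = 18 + b (l(b) = (-3)²*2 + b = 9*2 + b = 18 + b)
(49 + l(-7))² = (49 + (18 - 7))² = (49 + 11)² = 60² = 3600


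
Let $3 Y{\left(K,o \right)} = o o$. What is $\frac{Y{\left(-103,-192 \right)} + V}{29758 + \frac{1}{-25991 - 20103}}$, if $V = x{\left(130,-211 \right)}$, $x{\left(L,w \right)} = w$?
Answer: $\frac{556677238}{1371665251} \approx 0.40584$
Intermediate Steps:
$V = -211$
$Y{\left(K,o \right)} = \frac{o^{2}}{3}$ ($Y{\left(K,o \right)} = \frac{o o}{3} = \frac{o^{2}}{3}$)
$\frac{Y{\left(-103,-192 \right)} + V}{29758 + \frac{1}{-25991 - 20103}} = \frac{\frac{\left(-192\right)^{2}}{3} - 211}{29758 + \frac{1}{-25991 - 20103}} = \frac{\frac{1}{3} \cdot 36864 - 211}{29758 + \frac{1}{-46094}} = \frac{12288 - 211}{29758 - \frac{1}{46094}} = \frac{12077}{\frac{1371665251}{46094}} = 12077 \cdot \frac{46094}{1371665251} = \frac{556677238}{1371665251}$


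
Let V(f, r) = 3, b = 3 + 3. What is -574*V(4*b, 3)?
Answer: -1722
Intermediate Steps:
b = 6
-574*V(4*b, 3) = -574*3 = -1722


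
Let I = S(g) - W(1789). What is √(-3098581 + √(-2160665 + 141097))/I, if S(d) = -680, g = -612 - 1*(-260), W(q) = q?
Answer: -√(-3098581 + 4*I*√126223)/2469 ≈ -0.00016349 - 0.71295*I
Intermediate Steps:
g = -352 (g = -612 + 260 = -352)
I = -2469 (I = -680 - 1*1789 = -680 - 1789 = -2469)
√(-3098581 + √(-2160665 + 141097))/I = √(-3098581 + √(-2160665 + 141097))/(-2469) = √(-3098581 + √(-2019568))*(-1/2469) = √(-3098581 + 4*I*√126223)*(-1/2469) = -√(-3098581 + 4*I*√126223)/2469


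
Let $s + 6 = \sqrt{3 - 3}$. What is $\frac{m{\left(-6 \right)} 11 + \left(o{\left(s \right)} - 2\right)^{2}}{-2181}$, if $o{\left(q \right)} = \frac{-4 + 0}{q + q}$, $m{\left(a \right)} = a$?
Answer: $\frac{569}{19629} \approx 0.028988$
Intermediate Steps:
$s = -6$ ($s = -6 + \sqrt{3 - 3} = -6 + \sqrt{0} = -6 + 0 = -6$)
$o{\left(q \right)} = - \frac{2}{q}$ ($o{\left(q \right)} = - \frac{4}{2 q} = - 4 \frac{1}{2 q} = - \frac{2}{q}$)
$\frac{m{\left(-6 \right)} 11 + \left(o{\left(s \right)} - 2\right)^{2}}{-2181} = \frac{\left(-6\right) 11 + \left(- \frac{2}{-6} - 2\right)^{2}}{-2181} = \left(-66 + \left(\left(-2\right) \left(- \frac{1}{6}\right) - 2\right)^{2}\right) \left(- \frac{1}{2181}\right) = \left(-66 + \left(\frac{1}{3} - 2\right)^{2}\right) \left(- \frac{1}{2181}\right) = \left(-66 + \left(- \frac{5}{3}\right)^{2}\right) \left(- \frac{1}{2181}\right) = \left(-66 + \frac{25}{9}\right) \left(- \frac{1}{2181}\right) = \left(- \frac{569}{9}\right) \left(- \frac{1}{2181}\right) = \frac{569}{19629}$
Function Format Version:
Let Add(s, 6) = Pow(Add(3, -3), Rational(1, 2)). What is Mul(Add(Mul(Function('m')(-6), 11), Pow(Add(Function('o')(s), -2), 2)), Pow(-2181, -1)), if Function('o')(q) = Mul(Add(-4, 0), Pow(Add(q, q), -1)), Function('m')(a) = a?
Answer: Rational(569, 19629) ≈ 0.028988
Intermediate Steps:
s = -6 (s = Add(-6, Pow(Add(3, -3), Rational(1, 2))) = Add(-6, Pow(0, Rational(1, 2))) = Add(-6, 0) = -6)
Function('o')(q) = Mul(-2, Pow(q, -1)) (Function('o')(q) = Mul(-4, Pow(Mul(2, q), -1)) = Mul(-4, Mul(Rational(1, 2), Pow(q, -1))) = Mul(-2, Pow(q, -1)))
Mul(Add(Mul(Function('m')(-6), 11), Pow(Add(Function('o')(s), -2), 2)), Pow(-2181, -1)) = Mul(Add(Mul(-6, 11), Pow(Add(Mul(-2, Pow(-6, -1)), -2), 2)), Pow(-2181, -1)) = Mul(Add(-66, Pow(Add(Mul(-2, Rational(-1, 6)), -2), 2)), Rational(-1, 2181)) = Mul(Add(-66, Pow(Add(Rational(1, 3), -2), 2)), Rational(-1, 2181)) = Mul(Add(-66, Pow(Rational(-5, 3), 2)), Rational(-1, 2181)) = Mul(Add(-66, Rational(25, 9)), Rational(-1, 2181)) = Mul(Rational(-569, 9), Rational(-1, 2181)) = Rational(569, 19629)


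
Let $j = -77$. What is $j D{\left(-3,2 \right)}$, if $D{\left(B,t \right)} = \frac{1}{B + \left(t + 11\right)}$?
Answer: $- \frac{77}{10} \approx -7.7$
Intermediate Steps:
$D{\left(B,t \right)} = \frac{1}{11 + B + t}$ ($D{\left(B,t \right)} = \frac{1}{B + \left(11 + t\right)} = \frac{1}{11 + B + t}$)
$j D{\left(-3,2 \right)} = - \frac{77}{11 - 3 + 2} = - \frac{77}{10}$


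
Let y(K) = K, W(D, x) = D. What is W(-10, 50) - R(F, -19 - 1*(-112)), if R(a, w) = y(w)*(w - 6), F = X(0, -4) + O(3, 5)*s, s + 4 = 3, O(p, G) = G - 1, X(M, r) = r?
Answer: -8101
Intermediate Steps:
O(p, G) = -1 + G
s = -1 (s = -4 + 3 = -1)
F = -8 (F = -4 + (-1 + 5)*(-1) = -4 + 4*(-1) = -4 - 4 = -8)
R(a, w) = w*(-6 + w) (R(a, w) = w*(w - 6) = w*(-6 + w))
W(-10, 50) - R(F, -19 - 1*(-112)) = -10 - (-19 - 1*(-112))*(-6 + (-19 - 1*(-112))) = -10 - (-19 + 112)*(-6 + (-19 + 112)) = -10 - 93*(-6 + 93) = -10 - 93*87 = -10 - 1*8091 = -10 - 8091 = -8101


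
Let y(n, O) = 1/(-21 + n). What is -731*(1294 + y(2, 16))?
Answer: -17971635/19 ≈ -9.4588e+5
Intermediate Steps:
-731*(1294 + y(2, 16)) = -731*(1294 + 1/(-21 + 2)) = -731*(1294 + 1/(-19)) = -731*(1294 - 1/19) = -731*24585/19 = -17971635/19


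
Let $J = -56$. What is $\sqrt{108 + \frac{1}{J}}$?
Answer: $\frac{\sqrt{84658}}{28} \approx 10.391$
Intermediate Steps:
$\sqrt{108 + \frac{1}{J}} = \sqrt{108 + \frac{1}{-56}} = \sqrt{108 - \frac{1}{56}} = \sqrt{\frac{6047}{56}} = \frac{\sqrt{84658}}{28}$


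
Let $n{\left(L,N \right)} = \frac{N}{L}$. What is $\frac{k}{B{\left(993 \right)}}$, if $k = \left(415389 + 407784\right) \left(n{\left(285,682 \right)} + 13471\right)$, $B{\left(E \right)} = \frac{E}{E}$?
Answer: $\frac{1053638665547}{95} \approx 1.1091 \cdot 10^{10}$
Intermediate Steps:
$B{\left(E \right)} = 1$
$k = \frac{1053638665547}{95}$ ($k = \left(415389 + 407784\right) \left(\frac{682}{285} + 13471\right) = 823173 \left(682 \cdot \frac{1}{285} + 13471\right) = 823173 \left(\frac{682}{285} + 13471\right) = 823173 \cdot \frac{3839917}{285} = \frac{1053638665547}{95} \approx 1.1091 \cdot 10^{10}$)
$\frac{k}{B{\left(993 \right)}} = \frac{1053638665547}{95 \cdot 1} = \frac{1053638665547}{95} \cdot 1 = \frac{1053638665547}{95}$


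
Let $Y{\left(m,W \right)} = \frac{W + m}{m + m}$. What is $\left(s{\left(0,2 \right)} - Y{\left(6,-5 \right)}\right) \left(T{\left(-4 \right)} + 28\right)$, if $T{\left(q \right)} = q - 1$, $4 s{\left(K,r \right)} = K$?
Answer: $- \frac{23}{12} \approx -1.9167$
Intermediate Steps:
$s{\left(K,r \right)} = \frac{K}{4}$
$Y{\left(m,W \right)} = \frac{W + m}{2 m}$
$T{\left(q \right)} = -1 + q$
$\left(s{\left(0,2 \right)} - Y{\left(6,-5 \right)}\right) \left(T{\left(-4 \right)} + 28\right) = \left(\frac{1}{4} \cdot 0 - \frac{-5 + 6}{2 \cdot 6}\right) \left(\left(-1 - 4\right) + 28\right) = \left(0 - \frac{1}{2} \cdot \frac{1}{6} \cdot 1\right) \left(-5 + 28\right) = \left(0 - \frac{1}{12}\right) 23 = \left(- \frac{1}{12}\right) 23 = - \frac{23}{12}$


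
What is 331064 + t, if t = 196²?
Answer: 369480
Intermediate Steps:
t = 38416
331064 + t = 331064 + 38416 = 369480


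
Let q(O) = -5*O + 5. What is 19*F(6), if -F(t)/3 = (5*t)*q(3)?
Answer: 17100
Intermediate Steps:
q(O) = 5 - 5*O
F(t) = 150*t (F(t) = -3*5*t*(5 - 5*3) = -3*5*t*(5 - 15) = -3*5*t*(-10) = -(-150)*t = 150*t)
19*F(6) = 19*(150*6) = 19*900 = 17100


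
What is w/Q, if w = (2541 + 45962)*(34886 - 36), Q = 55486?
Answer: 845164775/27743 ≈ 30464.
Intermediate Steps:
w = 1690329550 (w = 48503*34850 = 1690329550)
w/Q = 1690329550/55486 = 1690329550*(1/55486) = 845164775/27743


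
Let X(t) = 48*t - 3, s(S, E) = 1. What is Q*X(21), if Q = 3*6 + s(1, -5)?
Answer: 19095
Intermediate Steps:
Q = 19 (Q = 3*6 + 1 = 18 + 1 = 19)
X(t) = -3 + 48*t
Q*X(21) = 19*(-3 + 48*21) = 19*(-3 + 1008) = 19*1005 = 19095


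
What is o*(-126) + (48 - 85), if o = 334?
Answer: -42121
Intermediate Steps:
o*(-126) + (48 - 85) = 334*(-126) + (48 - 85) = -42084 - 37 = -42121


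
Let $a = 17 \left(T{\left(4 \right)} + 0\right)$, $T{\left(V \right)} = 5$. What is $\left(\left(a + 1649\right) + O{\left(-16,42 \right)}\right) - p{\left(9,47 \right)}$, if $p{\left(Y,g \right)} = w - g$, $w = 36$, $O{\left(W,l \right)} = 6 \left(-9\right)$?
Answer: $1691$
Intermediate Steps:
$O{\left(W,l \right)} = -54$
$a = 85$ ($a = 17 \left(5 + 0\right) = 17 \cdot 5 = 85$)
$p{\left(Y,g \right)} = 36 - g$
$\left(\left(a + 1649\right) + O{\left(-16,42 \right)}\right) - p{\left(9,47 \right)} = \left(\left(85 + 1649\right) - 54\right) - \left(36 - 47\right) = \left(1734 - 54\right) - \left(36 - 47\right) = 1680 - -11 = 1680 + 11 = 1691$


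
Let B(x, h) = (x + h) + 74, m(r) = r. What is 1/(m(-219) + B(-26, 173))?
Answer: ½ ≈ 0.50000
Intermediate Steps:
B(x, h) = 74 + h + x (B(x, h) = (h + x) + 74 = 74 + h + x)
1/(m(-219) + B(-26, 173)) = 1/(-219 + (74 + 173 - 26)) = 1/(-219 + 221) = 1/2 = ½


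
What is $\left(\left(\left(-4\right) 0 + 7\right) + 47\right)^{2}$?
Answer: $2916$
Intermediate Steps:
$\left(\left(\left(-4\right) 0 + 7\right) + 47\right)^{2} = \left(\left(0 + 7\right) + 47\right)^{2} = \left(7 + 47\right)^{2} = 54^{2} = 2916$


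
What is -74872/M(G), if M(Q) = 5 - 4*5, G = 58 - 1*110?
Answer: 74872/15 ≈ 4991.5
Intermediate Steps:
G = -52 (G = 58 - 110 = -52)
M(Q) = -15 (M(Q) = 5 - 20 = -15)
-74872/M(G) = -74872/(-15) = -74872*(-1/15) = 74872/15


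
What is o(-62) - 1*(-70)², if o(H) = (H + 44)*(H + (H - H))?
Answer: -3784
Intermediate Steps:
o(H) = H*(44 + H) (o(H) = (44 + H)*(H + 0) = (44 + H)*H = H*(44 + H))
o(-62) - 1*(-70)² = -62*(44 - 62) - 1*(-70)² = -62*(-18) - 1*4900 = 1116 - 4900 = -3784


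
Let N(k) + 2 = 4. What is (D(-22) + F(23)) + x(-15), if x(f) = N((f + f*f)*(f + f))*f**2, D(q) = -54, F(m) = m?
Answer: 419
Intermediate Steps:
N(k) = 2 (N(k) = -2 + 4 = 2)
x(f) = 2*f**2
(D(-22) + F(23)) + x(-15) = (-54 + 23) + 2*(-15)**2 = -31 + 2*225 = -31 + 450 = 419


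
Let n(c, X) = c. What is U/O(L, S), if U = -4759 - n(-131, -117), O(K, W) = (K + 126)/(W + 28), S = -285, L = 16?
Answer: 594698/71 ≈ 8376.0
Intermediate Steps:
O(K, W) = (126 + K)/(28 + W)
U = -4628 (U = -4759 - 1*(-131) = -4759 + 131 = -4628)
U/O(L, S) = -4628*(28 - 285)/(126 + 16) = -4628/(142/(-257)) = -4628/((-1/257*142)) = -4628/(-142/257) = -4628*(-257/142) = 594698/71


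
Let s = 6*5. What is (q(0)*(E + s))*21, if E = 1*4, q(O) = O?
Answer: 0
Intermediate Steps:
s = 30
E = 4
(q(0)*(E + s))*21 = (0*(4 + 30))*21 = (0*34)*21 = 0*21 = 0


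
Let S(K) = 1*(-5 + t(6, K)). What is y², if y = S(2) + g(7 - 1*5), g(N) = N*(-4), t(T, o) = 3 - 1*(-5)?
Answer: 25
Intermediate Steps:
t(T, o) = 8 (t(T, o) = 3 + 5 = 8)
S(K) = 3 (S(K) = 1*(-5 + 8) = 1*3 = 3)
g(N) = -4*N
y = -5 (y = 3 - 4*(7 - 1*5) = 3 - 4*(7 - 5) = 3 - 4*2 = 3 - 8 = -5)
y² = (-5)² = 25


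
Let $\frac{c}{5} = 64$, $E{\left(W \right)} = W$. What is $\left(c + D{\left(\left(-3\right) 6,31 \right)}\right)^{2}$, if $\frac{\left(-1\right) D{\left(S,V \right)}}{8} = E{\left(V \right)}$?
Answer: $5184$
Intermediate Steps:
$c = 320$ ($c = 5 \cdot 64 = 320$)
$D{\left(S,V \right)} = - 8 V$
$\left(c + D{\left(\left(-3\right) 6,31 \right)}\right)^{2} = \left(320 - 248\right)^{2} = 72^{2} = 5184$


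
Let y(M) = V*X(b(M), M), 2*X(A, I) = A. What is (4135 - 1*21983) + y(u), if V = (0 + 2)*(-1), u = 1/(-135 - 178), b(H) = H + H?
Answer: -5586422/313 ≈ -17848.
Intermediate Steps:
b(H) = 2*H
u = -1/313 (u = 1/(-313) = -1/313 ≈ -0.0031949)
X(A, I) = A/2
V = -2 (V = 2*(-1) = -2)
y(M) = -2*M
(4135 - 1*21983) + y(u) = (4135 - 1*21983) - 2*(-1/313) = (4135 - 21983) + 2/313 = -17848 + 2/313 = -5586422/313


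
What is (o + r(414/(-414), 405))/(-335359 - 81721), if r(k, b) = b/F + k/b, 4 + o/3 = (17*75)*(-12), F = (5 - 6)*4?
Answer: 74541469/675669600 ≈ 0.11032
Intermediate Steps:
F = -4 (F = -1*4 = -4)
o = -45912 (o = -12 + 3*((17*75)*(-12)) = -12 + 3*(1275*(-12)) = -12 + 3*(-15300) = -12 - 45900 = -45912)
r(k, b) = -b/4 + k/b (r(k, b) = b/(-4) + k/b = b*(-¼) + k/b = -b/4 + k/b)
(o + r(414/(-414), 405))/(-335359 - 81721) = (-45912 + (-¼*405 + (414/(-414))/405))/(-335359 - 81721) = (-45912 + (-405/4 + (414*(-1/414))*(1/405)))/(-417080) = (-45912 + (-405/4 - 1*1/405))*(-1/417080) = (-45912 + (-405/4 - 1/405))*(-1/417080) = (-45912 - 164029/1620)*(-1/417080) = -74541469/1620*(-1/417080) = 74541469/675669600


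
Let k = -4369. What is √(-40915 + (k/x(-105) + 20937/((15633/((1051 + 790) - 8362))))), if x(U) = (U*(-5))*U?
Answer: I*√4587550111662855/303975 ≈ 222.82*I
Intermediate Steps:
x(U) = -5*U² (x(U) = (-5*U)*U = -5*U²)
√(-40915 + (k/x(-105) + 20937/((15633/((1051 + 790) - 8362))))) = √(-40915 + (-4369/((-5*(-105)²)) + 20937/((15633/((1051 + 790) - 8362))))) = √(-40915 + (-4369/((-5*11025)) + 20937/((15633/(1841 - 8362))))) = √(-40915 + (-4369/(-55125) + 20937/((15633/(-6521))))) = √(-40915 + (-4369*(-1/55125) + 20937/((15633*(-1/6521))))) = √(-40915 + (4369/55125 + 20937/(-15633/6521))) = √(-40915 + (4369/55125 + 20937*(-6521/15633))) = √(-40915 + (4369/55125 - 45510059/5211)) = √(-40915 - 278746581724/31917375) = √(-1584645979849/31917375) = I*√4587550111662855/303975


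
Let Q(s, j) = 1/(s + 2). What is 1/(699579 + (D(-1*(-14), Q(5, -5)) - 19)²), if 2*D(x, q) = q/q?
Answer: 4/2799685 ≈ 1.4287e-6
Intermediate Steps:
Q(s, j) = 1/(2 + s)
D(x, q) = ½ (D(x, q) = (q/q)/2 = (½)*1 = ½)
1/(699579 + (D(-1*(-14), Q(5, -5)) - 19)²) = 1/(699579 + (½ - 19)²) = 1/(699579 + (-37/2)²) = 1/(699579 + 1369/4) = 1/(2799685/4) = 4/2799685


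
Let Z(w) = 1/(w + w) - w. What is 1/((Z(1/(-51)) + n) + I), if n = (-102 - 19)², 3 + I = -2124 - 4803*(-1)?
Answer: 102/1763735 ≈ 5.7832e-5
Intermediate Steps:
I = 2676 (I = -3 + (-2124 - 4803*(-1)) = -3 + (-2124 - 1*(-4803)) = -3 + (-2124 + 4803) = -3 + 2679 = 2676)
n = 14641 (n = (-121)² = 14641)
Z(w) = 1/(2*w) - w
1/((Z(1/(-51)) + n) + I) = 1/(((1/(2*(1/(-51))) - 1/(-51)) + 14641) + 2676) = 1/(((1/(2*(-1/51)) - 1*(-1/51)) + 14641) + 2676) = 1/((((½)*(-51) + 1/51) + 14641) + 2676) = 1/(((-51/2 + 1/51) + 14641) + 2676) = 1/((-2599/102 + 14641) + 2676) = 1/(1490783/102 + 2676) = 1/(1763735/102) = 102/1763735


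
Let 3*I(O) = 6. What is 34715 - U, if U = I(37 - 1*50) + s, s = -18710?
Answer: 53423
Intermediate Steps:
I(O) = 2 (I(O) = (⅓)*6 = 2)
U = -18708 (U = 2 - 18710 = -18708)
34715 - U = 34715 - 1*(-18708) = 34715 + 18708 = 53423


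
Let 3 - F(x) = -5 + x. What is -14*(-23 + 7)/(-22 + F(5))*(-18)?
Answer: 4032/19 ≈ 212.21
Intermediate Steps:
F(x) = 8 - x (F(x) = 3 - (-5 + x) = 3 + (5 - x) = 8 - x)
-14*(-23 + 7)/(-22 + F(5))*(-18) = -14*(-23 + 7)/(-22 + (8 - 1*5))*(-18) = -(-224)/(-22 + (8 - 5))*(-18) = -(-224)/(-22 + 3)*(-18) = -(-224)/(-19)*(-18) = -(-224)*(-1)/19*(-18) = -14*16/19*(-18) = -224/19*(-18) = 4032/19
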